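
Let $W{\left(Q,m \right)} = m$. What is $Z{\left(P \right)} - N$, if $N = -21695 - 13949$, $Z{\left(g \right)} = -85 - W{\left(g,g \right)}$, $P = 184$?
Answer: $35375$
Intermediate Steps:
$Z{\left(g \right)} = -85 - g$
$N = -35644$ ($N = -21695 - 13949 = -35644$)
$Z{\left(P \right)} - N = \left(-85 - 184\right) - -35644 = \left(-85 - 184\right) + 35644 = -269 + 35644 = 35375$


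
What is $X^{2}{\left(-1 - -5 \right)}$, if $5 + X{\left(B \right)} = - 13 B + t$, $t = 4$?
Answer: $2809$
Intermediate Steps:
$X{\left(B \right)} = -1 - 13 B$ ($X{\left(B \right)} = -5 - \left(-4 + 13 B\right) = -1 - 13 B$)
$X^{2}{\left(-1 - -5 \right)} = \left(-1 - 13 \left(-1 - -5\right)\right)^{2} = \left(-1 - 13 \left(-1 + 5\right)\right)^{2} = \left(-1 - 52\right)^{2} = \left(-53\right)^{2} = 2809$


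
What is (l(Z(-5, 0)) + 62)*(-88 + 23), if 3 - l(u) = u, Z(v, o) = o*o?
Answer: -4225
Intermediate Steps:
Z(v, o) = o**2
l(u) = 3 - u
(l(Z(-5, 0)) + 62)*(-88 + 23) = ((3 - 1*0**2) + 62)*(-88 + 23) = ((3 - 1*0) + 62)*(-65) = ((3 + 0) + 62)*(-65) = (3 + 62)*(-65) = 65*(-65) = -4225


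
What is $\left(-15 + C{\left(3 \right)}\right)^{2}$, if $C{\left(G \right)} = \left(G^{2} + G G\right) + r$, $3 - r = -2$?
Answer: $64$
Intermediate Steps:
$r = 5$ ($r = 3 - -2 = 3 + 2 = 5$)
$C{\left(G \right)} = 5 + 2 G^{2}$ ($C{\left(G \right)} = \left(G^{2} + G G\right) + 5 = \left(G^{2} + G^{2}\right) + 5 = 2 G^{2} + 5 = 5 + 2 G^{2}$)
$\left(-15 + C{\left(3 \right)}\right)^{2} = \left(-15 + \left(5 + 2 \cdot 3^{2}\right)\right)^{2} = \left(-15 + \left(5 + 2 \cdot 9\right)\right)^{2} = \left(-15 + \left(5 + 18\right)\right)^{2} = \left(-15 + 23\right)^{2} = 8^{2} = 64$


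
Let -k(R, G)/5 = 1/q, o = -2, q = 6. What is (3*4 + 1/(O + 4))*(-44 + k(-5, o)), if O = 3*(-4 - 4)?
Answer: -64291/120 ≈ -535.76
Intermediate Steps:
O = -24 (O = 3*(-8) = -24)
k(R, G) = -⅚ (k(R, G) = -5/6 = -5*⅙ = -⅚)
(3*4 + 1/(O + 4))*(-44 + k(-5, o)) = (3*4 + 1/(-24 + 4))*(-44 - ⅚) = (12 + 1/(-20))*(-269/6) = (12 - 1/20)*(-269/6) = (239/20)*(-269/6) = -64291/120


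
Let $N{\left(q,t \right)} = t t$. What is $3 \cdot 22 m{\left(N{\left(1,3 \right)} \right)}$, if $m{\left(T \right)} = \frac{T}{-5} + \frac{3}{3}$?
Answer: $- \frac{264}{5} \approx -52.8$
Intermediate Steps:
$N{\left(q,t \right)} = t^{2}$
$m{\left(T \right)} = 1 - \frac{T}{5}$ ($m{\left(T \right)} = T \left(- \frac{1}{5}\right) + 3 \cdot \frac{1}{3} = - \frac{T}{5} + 1 = 1 - \frac{T}{5}$)
$3 \cdot 22 m{\left(N{\left(1,3 \right)} \right)} = 3 \cdot 22 \left(1 - \frac{3^{2}}{5}\right) = 66 \left(1 - \frac{9}{5}\right) = 66 \left(- \frac{4}{5}\right) = - \frac{264}{5}$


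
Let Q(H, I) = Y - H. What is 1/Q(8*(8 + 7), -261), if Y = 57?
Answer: -1/63 ≈ -0.015873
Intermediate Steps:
Q(H, I) = 57 - H
1/Q(8*(8 + 7), -261) = 1/(57 - 8*(8 + 7)) = 1/(57 - 8*15) = 1/(57 - 1*120) = 1/(57 - 120) = 1/(-63) = -1/63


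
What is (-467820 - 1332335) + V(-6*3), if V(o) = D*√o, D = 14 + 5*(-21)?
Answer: -1800155 - 273*I*√2 ≈ -1.8002e+6 - 386.08*I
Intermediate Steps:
D = -91 (D = 14 - 105 = -91)
V(o) = -91*√o
(-467820 - 1332335) + V(-6*3) = (-467820 - 1332335) - 91*3*I*√2 = -1800155 - 273*I*√2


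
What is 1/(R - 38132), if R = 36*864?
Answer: -1/7028 ≈ -0.00014229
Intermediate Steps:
R = 31104
1/(R - 38132) = 1/(31104 - 38132) = 1/(-7028) = -1/7028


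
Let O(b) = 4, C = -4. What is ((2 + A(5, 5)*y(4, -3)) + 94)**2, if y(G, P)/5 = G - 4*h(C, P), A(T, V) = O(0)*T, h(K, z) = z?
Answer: 2876416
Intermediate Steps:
A(T, V) = 4*T
y(G, P) = -20*P + 5*G (y(G, P) = 5*(G - 4*P) = -20*P + 5*G)
((2 + A(5, 5)*y(4, -3)) + 94)**2 = ((2 + (4*5)*(-20*(-3) + 5*4)) + 94)**2 = ((2 + 20*(60 + 20)) + 94)**2 = ((2 + 20*80) + 94)**2 = ((2 + 1600) + 94)**2 = (1602 + 94)**2 = 1696**2 = 2876416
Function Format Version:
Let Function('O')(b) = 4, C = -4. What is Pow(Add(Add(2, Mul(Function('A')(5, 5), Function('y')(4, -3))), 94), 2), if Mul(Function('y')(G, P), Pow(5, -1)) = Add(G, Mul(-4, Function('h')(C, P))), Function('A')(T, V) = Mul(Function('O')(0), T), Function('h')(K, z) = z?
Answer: 2876416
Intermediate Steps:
Function('A')(T, V) = Mul(4, T)
Function('y')(G, P) = Add(Mul(-20, P), Mul(5, G)) (Function('y')(G, P) = Mul(5, Add(G, Mul(-4, P))) = Add(Mul(-20, P), Mul(5, G)))
Pow(Add(Add(2, Mul(Function('A')(5, 5), Function('y')(4, -3))), 94), 2) = Pow(Add(Add(2, Mul(Mul(4, 5), Add(Mul(-20, -3), Mul(5, 4)))), 94), 2) = Pow(Add(Add(2, Mul(20, Add(60, 20))), 94), 2) = Pow(Add(Add(2, Mul(20, 80)), 94), 2) = Pow(Add(Add(2, 1600), 94), 2) = Pow(Add(1602, 94), 2) = Pow(1696, 2) = 2876416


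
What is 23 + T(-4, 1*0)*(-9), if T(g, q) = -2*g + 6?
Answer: -103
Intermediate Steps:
T(g, q) = 6 - 2*g
23 + T(-4, 1*0)*(-9) = 23 + (6 - 2*(-4))*(-9) = 23 + (6 + 8)*(-9) = 23 + 14*(-9) = 23 - 126 = -103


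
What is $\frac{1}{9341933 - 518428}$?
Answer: $\frac{1}{8823505} \approx 1.1333 \cdot 10^{-7}$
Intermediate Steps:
$\frac{1}{9341933 - 518428} = \frac{1}{8823505}$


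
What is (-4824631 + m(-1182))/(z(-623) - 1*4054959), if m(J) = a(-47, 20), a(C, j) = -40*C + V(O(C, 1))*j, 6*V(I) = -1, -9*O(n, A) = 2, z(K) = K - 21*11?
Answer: 14468263/12167439 ≈ 1.1891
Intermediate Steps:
z(K) = -231 + K (z(K) = K - 231 = -231 + K)
O(n, A) = -2/9 (O(n, A) = -1/9*2 = -2/9)
V(I) = -1/6 (V(I) = (1/6)*(-1) = -1/6)
a(C, j) = -40*C - j/6
m(J) = 5630/3 (m(J) = -40*(-47) - 1/6*20 = 1880 - 10/3 = 5630/3)
(-4824631 + m(-1182))/(z(-623) - 1*4054959) = (-4824631 + 5630/3)/((-231 - 623) - 1*4054959) = -14468263/(3*(-854 - 4054959)) = -14468263/3/(-4055813) = -14468263/3*(-1/4055813) = 14468263/12167439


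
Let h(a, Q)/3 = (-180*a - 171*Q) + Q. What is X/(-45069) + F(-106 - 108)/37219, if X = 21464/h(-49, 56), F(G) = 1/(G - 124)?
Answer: 9640105261/42522675863850 ≈ 0.00022671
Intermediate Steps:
h(a, Q) = -540*a - 510*Q (h(a, Q) = 3*((-180*a - 171*Q) + Q) = 3*(-180*a - 170*Q) = -540*a - 510*Q)
F(G) = 1/(-124 + G)
X = -5366/525 (X = 21464/(-540*(-49) - 510*56) = 21464/(26460 - 28560) = 21464/(-2100) = 21464*(-1/2100) = -5366/525 ≈ -10.221)
X/(-45069) + F(-106 - 108)/37219 = -5366/525/(-45069) + 1/(-124 + (-106 - 108)*37219) = -5366/525*(-1/45069) + (1/37219)/(-124 - 214) = 5366/23661225 + (1/37219)/(-338) = 5366/23661225 - 1/338*1/37219 = 5366/23661225 - 1/12580022 = 9640105261/42522675863850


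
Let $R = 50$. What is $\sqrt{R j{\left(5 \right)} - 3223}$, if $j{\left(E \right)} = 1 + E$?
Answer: $i \sqrt{2923} \approx 54.065 i$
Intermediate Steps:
$\sqrt{R j{\left(5 \right)} - 3223} = \sqrt{50 \left(1 + 5\right) - 3223} = \sqrt{50 \cdot 6 - 3223} = \sqrt{300 - 3223} = \sqrt{-2923} = i \sqrt{2923}$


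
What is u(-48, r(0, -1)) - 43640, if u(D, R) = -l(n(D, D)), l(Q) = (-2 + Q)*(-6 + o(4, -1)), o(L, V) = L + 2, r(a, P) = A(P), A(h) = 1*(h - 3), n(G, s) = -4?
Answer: -43640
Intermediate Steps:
A(h) = -3 + h (A(h) = 1*(-3 + h) = -3 + h)
r(a, P) = -3 + P
o(L, V) = 2 + L
l(Q) = 0 (l(Q) = (-2 + Q)*(-6 + (2 + 4)) = (-2 + Q)*(-6 + 6) = (-2 + Q)*0 = 0)
u(D, R) = 0 (u(D, R) = -1*0 = 0)
u(-48, r(0, -1)) - 43640 = 0 - 43640 = -43640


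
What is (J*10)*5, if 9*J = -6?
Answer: -100/3 ≈ -33.333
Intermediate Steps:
J = -⅔ (J = (⅑)*(-6) = -⅔ ≈ -0.66667)
(J*10)*5 = -⅔*10*5 = -20/3*5 = -100/3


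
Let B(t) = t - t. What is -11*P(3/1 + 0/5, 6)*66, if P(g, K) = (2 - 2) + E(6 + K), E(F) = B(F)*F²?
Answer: 0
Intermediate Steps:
B(t) = 0
E(F) = 0 (E(F) = 0*F² = 0)
P(g, K) = 0 (P(g, K) = (2 - 2) + 0 = 0 + 0 = 0)
-11*P(3/1 + 0/5, 6)*66 = -0*66 = -11*0 = 0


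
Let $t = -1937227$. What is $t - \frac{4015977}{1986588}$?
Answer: $- \frac{1282825309151}{662196} \approx -1.9372 \cdot 10^{6}$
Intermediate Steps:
$t - \frac{4015977}{1986588} = -1937227 - \frac{4015977}{1986588} = -1937227 - \frac{1338659}{662196} = - \frac{1282825309151}{662196}$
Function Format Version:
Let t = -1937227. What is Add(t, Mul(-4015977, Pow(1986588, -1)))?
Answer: Rational(-1282825309151, 662196) ≈ -1.9372e+6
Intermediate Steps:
Add(t, Mul(-4015977, Pow(1986588, -1))) = Add(-1937227, Mul(-4015977, Pow(1986588, -1))) = Add(-1937227, Mul(-4015977, Rational(1, 1986588))) = Add(-1937227, Rational(-1338659, 662196)) = Rational(-1282825309151, 662196)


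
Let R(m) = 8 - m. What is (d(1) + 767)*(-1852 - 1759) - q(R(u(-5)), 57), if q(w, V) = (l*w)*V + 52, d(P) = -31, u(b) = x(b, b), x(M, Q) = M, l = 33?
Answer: -2682201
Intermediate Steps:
u(b) = b
q(w, V) = 52 + 33*V*w (q(w, V) = (33*w)*V + 52 = 33*V*w + 52 = 52 + 33*V*w)
(d(1) + 767)*(-1852 - 1759) - q(R(u(-5)), 57) = (-31 + 767)*(-1852 - 1759) - (52 + 33*57*(8 - 1*(-5))) = 736*(-3611) - (52 + 33*57*(8 + 5)) = -2657696 - (52 + 33*57*13) = -2657696 - (52 + 24453) = -2657696 - 1*24505 = -2657696 - 24505 = -2682201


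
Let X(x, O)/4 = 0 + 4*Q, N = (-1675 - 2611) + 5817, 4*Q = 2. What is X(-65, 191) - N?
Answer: -1523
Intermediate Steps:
Q = ½ (Q = (¼)*2 = ½ ≈ 0.50000)
N = 1531 (N = -4286 + 5817 = 1531)
X(x, O) = 8 (X(x, O) = 4*(0 + 4*(½)) = 4*(0 + 2) = 4*2 = 8)
X(-65, 191) - N = 8 - 1*1531 = 8 - 1531 = -1523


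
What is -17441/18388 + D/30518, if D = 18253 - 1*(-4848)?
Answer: -53741625/280582492 ≈ -0.19154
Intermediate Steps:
D = 23101 (D = 18253 + 4848 = 23101)
-17441/18388 + D/30518 = -17441/18388 + 23101/30518 = -53741625/280582492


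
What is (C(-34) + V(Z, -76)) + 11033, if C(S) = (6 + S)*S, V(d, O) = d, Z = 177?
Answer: 12162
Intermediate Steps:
C(S) = S*(6 + S)
(C(-34) + V(Z, -76)) + 11033 = (-34*(6 - 34) + 177) + 11033 = (-34*(-28) + 177) + 11033 = (952 + 177) + 11033 = 1129 + 11033 = 12162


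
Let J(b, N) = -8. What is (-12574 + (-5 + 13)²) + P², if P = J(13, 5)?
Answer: -12446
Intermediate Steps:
P = -8
(-12574 + (-5 + 13)²) + P² = (-12574 + (-5 + 13)²) + (-8)² = (-12574 + 8²) + 64 = (-12574 + 64) + 64 = -12510 + 64 = -12446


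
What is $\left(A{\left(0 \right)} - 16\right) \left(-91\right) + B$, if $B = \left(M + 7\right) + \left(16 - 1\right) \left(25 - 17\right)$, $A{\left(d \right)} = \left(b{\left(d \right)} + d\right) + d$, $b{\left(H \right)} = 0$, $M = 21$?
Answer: $1604$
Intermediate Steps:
$A{\left(d \right)} = 2 d$ ($A{\left(d \right)} = \left(0 + d\right) + d = d + d = 2 d$)
$B = 148$ ($B = \left(21 + 7\right) + \left(16 - 1\right) \left(25 - 17\right) = 28 + 15 \cdot 8 = 28 + 120 = 148$)
$\left(A{\left(0 \right)} - 16\right) \left(-91\right) + B = \left(2 \cdot 0 - 16\right) \left(-91\right) + 148 = \left(0 - 16\right) \left(-91\right) + 148 = \left(-16\right) \left(-91\right) + 148 = 1456 + 148 = 1604$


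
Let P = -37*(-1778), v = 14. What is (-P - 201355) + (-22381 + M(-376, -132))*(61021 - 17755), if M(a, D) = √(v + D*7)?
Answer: -968603487 + 43266*I*√910 ≈ -9.686e+8 + 1.3052e+6*I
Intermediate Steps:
P = 65786
M(a, D) = √(14 + 7*D) (M(a, D) = √(14 + D*7) = √(14 + 7*D))
(-P - 201355) + (-22381 + M(-376, -132))*(61021 - 17755) = (-1*65786 - 201355) + (-22381 + √(14 + 7*(-132)))*(61021 - 17755) = (-65786 - 201355) + (-22381 + √(14 - 924))*43266 = -267141 + (-22381 + √(-910))*43266 = -267141 + (-22381 + I*√910)*43266 = -267141 + (-968336346 + 43266*I*√910) = -968603487 + 43266*I*√910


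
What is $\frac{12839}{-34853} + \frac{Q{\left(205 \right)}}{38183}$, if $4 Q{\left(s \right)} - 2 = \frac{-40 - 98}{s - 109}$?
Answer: $- \frac{31374504691}{85170694336} \approx -0.36837$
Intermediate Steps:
$Q{\left(s \right)} = \frac{1}{2} - \frac{69}{2 \left(-109 + s\right)}$ ($Q{\left(s \right)} = \frac{1}{2} + \frac{\left(-40 - 98\right) \frac{1}{s - 109}}{4} = \frac{1}{2} + \frac{\left(-138\right) \frac{1}{-109 + s}}{4} = \frac{1}{2} - \frac{69}{2 \left(-109 + s\right)}$)
$\frac{12839}{-34853} + \frac{Q{\left(205 \right)}}{38183} = \frac{12839}{-34853} + \frac{\frac{1}{2} \frac{1}{-109 + 205} \left(-178 + 205\right)}{38183} = 12839 \left(- \frac{1}{34853}\right) + \frac{1}{2} \cdot \frac{1}{96} \cdot 27 \cdot \frac{1}{38183} = - \frac{12839}{34853} + \frac{1}{2} \cdot \frac{1}{96} \cdot 27 \cdot \frac{1}{38183} = - \frac{12839}{34853} + \frac{9}{64} \cdot \frac{1}{38183} = - \frac{12839}{34853} + \frac{9}{2443712} = - \frac{31374504691}{85170694336}$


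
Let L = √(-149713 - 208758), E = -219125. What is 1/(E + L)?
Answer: -219125/48016124096 - I*√358471/48016124096 ≈ -4.5636e-6 - 1.2469e-8*I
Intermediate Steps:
L = I*√358471 (L = √(-358471) = I*√358471 ≈ 598.72*I)
1/(E + L) = 1/(-219125 + I*√358471)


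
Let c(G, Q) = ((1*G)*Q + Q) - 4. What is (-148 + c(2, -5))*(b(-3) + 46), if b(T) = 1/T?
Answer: -22879/3 ≈ -7626.3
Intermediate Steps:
c(G, Q) = -4 + Q + G*Q (c(G, Q) = (G*Q + Q) - 4 = (Q + G*Q) - 4 = -4 + Q + G*Q)
(-148 + c(2, -5))*(b(-3) + 46) = (-148 + (-4 - 5 + 2*(-5)))*(1/(-3) + 46) = (-148 + (-4 - 5 - 10))*(-⅓ + 46) = (-148 - 19)*(137/3) = -167*137/3 = -22879/3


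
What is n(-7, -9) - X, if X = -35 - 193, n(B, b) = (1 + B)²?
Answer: 264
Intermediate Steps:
X = -228
n(-7, -9) - X = (1 - 7)² - 1*(-228) = (-6)² + 228 = 36 + 228 = 264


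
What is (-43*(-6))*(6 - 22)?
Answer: -4128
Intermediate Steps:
(-43*(-6))*(6 - 22) = 258*(-16) = -4128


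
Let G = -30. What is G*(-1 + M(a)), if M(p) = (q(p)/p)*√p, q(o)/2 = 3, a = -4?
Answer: 30 + 90*I ≈ 30.0 + 90.0*I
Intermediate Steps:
q(o) = 6 (q(o) = 2*3 = 6)
M(p) = 6/√p (M(p) = (6/p)*√p = 6/√p)
G*(-1 + M(a)) = -30*(-1 + 6/√(-4)) = -30*(-1 + 6*(-I/2)) = -30*(-1 - 3*I) = 30 + 90*I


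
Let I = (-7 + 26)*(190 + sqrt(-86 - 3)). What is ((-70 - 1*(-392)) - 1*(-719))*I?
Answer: 3758010 + 19779*I*sqrt(89) ≈ 3.758e+6 + 1.8659e+5*I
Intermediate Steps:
I = 3610 + 19*I*sqrt(89) (I = 19*(190 + sqrt(-89)) = 19*(190 + I*sqrt(89)) = 3610 + 19*I*sqrt(89) ≈ 3610.0 + 179.25*I)
((-70 - 1*(-392)) - 1*(-719))*I = ((-70 - 1*(-392)) - 1*(-719))*(3610 + 19*I*sqrt(89)) = ((-70 + 392) + 719)*(3610 + 19*I*sqrt(89)) = (322 + 719)*(3610 + 19*I*sqrt(89)) = 1041*(3610 + 19*I*sqrt(89)) = 3758010 + 19779*I*sqrt(89)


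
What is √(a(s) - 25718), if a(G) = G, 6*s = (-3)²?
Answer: I*√102866/2 ≈ 160.36*I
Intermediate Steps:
s = 3/2 (s = (⅙)*(-3)² = (⅙)*9 = 3/2 ≈ 1.5000)
√(a(s) - 25718) = √(3/2 - 25718) = √(-51433/2) = I*√102866/2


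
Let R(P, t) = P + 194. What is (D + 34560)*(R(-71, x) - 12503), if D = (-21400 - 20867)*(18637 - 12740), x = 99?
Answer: 3085268564820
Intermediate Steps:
R(P, t) = 194 + P
D = -249248499 (D = -42267*5897 = -249248499)
(D + 34560)*(R(-71, x) - 12503) = (-249248499 + 34560)*((194 - 71) - 12503) = -249213939*(123 - 12503) = -249213939*(-12380) = 3085268564820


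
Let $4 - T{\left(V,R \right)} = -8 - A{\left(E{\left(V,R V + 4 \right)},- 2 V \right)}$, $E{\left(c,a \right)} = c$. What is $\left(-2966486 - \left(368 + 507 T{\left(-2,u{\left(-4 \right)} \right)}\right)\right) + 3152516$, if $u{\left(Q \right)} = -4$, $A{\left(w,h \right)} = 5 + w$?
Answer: $178057$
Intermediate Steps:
$T{\left(V,R \right)} = 17 + V$ ($T{\left(V,R \right)} = 4 - \left(-8 - \left(5 + V\right)\right) = 4 - \left(-13 - V\right) = 4 + \left(13 + V\right) = 17 + V$)
$\left(-2966486 - \left(368 + 507 T{\left(-2,u{\left(-4 \right)} \right)}\right)\right) + 3152516 = \left(-2966486 - \left(368 + 507 \left(17 - 2\right)\right)\right) + 3152516 = \left(-2966486 - 7973\right) + 3152516 = -2974459 + 3152516 = 178057$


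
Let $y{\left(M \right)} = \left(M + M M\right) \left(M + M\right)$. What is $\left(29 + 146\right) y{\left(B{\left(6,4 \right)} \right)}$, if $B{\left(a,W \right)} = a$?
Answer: $88200$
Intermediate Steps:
$y{\left(M \right)} = 2 M \left(M + M^{2}\right)$ ($y{\left(M \right)} = \left(M + M^{2}\right) 2 M = 2 M \left(M + M^{2}\right)$)
$\left(29 + 146\right) y{\left(B{\left(6,4 \right)} \right)} = \left(29 + 146\right) 2 \cdot 6^{2} \left(1 + 6\right) = 175 \cdot 2 \cdot 36 \cdot 7 = 175 \cdot 504 = 88200$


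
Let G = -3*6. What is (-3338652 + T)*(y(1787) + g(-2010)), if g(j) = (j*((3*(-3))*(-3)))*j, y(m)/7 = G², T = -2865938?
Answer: -676827501603120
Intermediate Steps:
G = -18
y(m) = 2268 (y(m) = 7*(-18)² = 7*324 = 2268)
g(j) = 27*j² (g(j) = (j*(-9*(-3)))*j = (j*27)*j = (27*j)*j = 27*j²)
(-3338652 + T)*(y(1787) + g(-2010)) = (-3338652 - 2865938)*(2268 + 27*(-2010)²) = -6204590*(2268 + 27*4040100) = -6204590*(2268 + 109082700) = -6204590*109084968 = -676827501603120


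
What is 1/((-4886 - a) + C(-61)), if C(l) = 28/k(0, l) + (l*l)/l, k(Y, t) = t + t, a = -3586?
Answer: -61/83035 ≈ -0.00073463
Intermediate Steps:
k(Y, t) = 2*t
C(l) = l + 14/l (C(l) = 28/((2*l)) + (l*l)/l = 28*(1/(2*l)) + l**2/l = 14/l + l = l + 14/l)
1/((-4886 - a) + C(-61)) = 1/((-4886 - 1*(-3586)) + (-61 + 14/(-61))) = 1/((-4886 + 3586) + (-61 + 14*(-1/61))) = 1/(-1300 + (-61 - 14/61)) = 1/(-1300 - 3735/61) = 1/(-83035/61) = -61/83035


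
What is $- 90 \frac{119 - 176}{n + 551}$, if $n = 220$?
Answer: $\frac{1710}{257} \approx 6.6537$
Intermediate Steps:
$- 90 \frac{119 - 176}{n + 551} = - 90 \frac{119 - 176}{220 + 551} = - 90 \left(- \frac{57}{771}\right) = - 90 \left(\left(-57\right) \frac{1}{771}\right) = \left(-90\right) \left(- \frac{19}{257}\right) = \frac{1710}{257}$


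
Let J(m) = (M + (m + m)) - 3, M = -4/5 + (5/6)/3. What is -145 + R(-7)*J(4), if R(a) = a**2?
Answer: 6697/90 ≈ 74.411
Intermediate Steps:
M = -47/90 (M = -4*1/5 + (5*(1/6))*(1/3) = -4/5 + (5/6)*(1/3) = -4/5 + 5/18 = -47/90 ≈ -0.52222)
J(m) = -317/90 + 2*m (J(m) = (-47/90 + (m + m)) - 3 = (-47/90 + 2*m) - 3 = -317/90 + 2*m)
-145 + R(-7)*J(4) = -145 + (-7)**2*(-317/90 + 2*4) = -145 + 49*(-317/90 + 8) = -145 + 49*(403/90) = -145 + 19747/90 = 6697/90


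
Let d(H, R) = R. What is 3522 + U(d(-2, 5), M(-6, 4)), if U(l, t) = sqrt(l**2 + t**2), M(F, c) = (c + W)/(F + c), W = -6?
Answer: 3522 + sqrt(26) ≈ 3527.1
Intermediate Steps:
M(F, c) = (-6 + c)/(F + c) (M(F, c) = (c - 6)/(F + c) = (-6 + c)/(F + c))
3522 + U(d(-2, 5), M(-6, 4)) = 3522 + sqrt(5**2 + ((-6 + 4)/(-6 + 4))**2) = 3522 + sqrt(25 + (-2/(-2))**2) = 3522 + sqrt(25 + (-1/2*(-2))**2) = 3522 + sqrt(25 + 1**2) = 3522 + sqrt(25 + 1) = 3522 + sqrt(26)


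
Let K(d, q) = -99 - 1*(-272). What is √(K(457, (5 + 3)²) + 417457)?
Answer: √417630 ≈ 646.24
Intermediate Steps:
K(d, q) = 173 (K(d, q) = -99 + 272 = 173)
√(K(457, (5 + 3)²) + 417457) = √(173 + 417457) = √417630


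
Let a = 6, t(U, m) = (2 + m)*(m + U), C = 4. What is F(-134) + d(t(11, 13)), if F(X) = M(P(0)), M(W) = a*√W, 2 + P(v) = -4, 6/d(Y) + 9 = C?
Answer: -6/5 + 6*I*√6 ≈ -1.2 + 14.697*I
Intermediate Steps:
t(U, m) = (2 + m)*(U + m)
d(Y) = -6/5 (d(Y) = 6/(-9 + 4) = 6/(-5) = 6*(-⅕) = -6/5)
P(v) = -6 (P(v) = -2 - 4 = -6)
M(W) = 6*√W
F(X) = 6*I*√6 (F(X) = 6*√(-6) = 6*(I*√6) = 6*I*√6)
F(-134) + d(t(11, 13)) = 6*I*√6 - 6/5 = -6/5 + 6*I*√6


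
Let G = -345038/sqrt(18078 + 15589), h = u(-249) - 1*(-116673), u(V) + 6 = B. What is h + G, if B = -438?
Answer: 116229 - 345038*sqrt(33667)/33667 ≈ 1.1435e+5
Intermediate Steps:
u(V) = -444 (u(V) = -6 - 438 = -444)
h = 116229 (h = -444 - 1*(-116673) = -444 + 116673 = 116229)
G = -345038*sqrt(33667)/33667 ≈ -1880.5
h + G = 116229 - 345038*sqrt(33667)/33667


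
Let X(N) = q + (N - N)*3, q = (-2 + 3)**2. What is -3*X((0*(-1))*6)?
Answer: -3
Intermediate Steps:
q = 1 (q = 1**2 = 1)
X(N) = 1 (X(N) = 1 + (N - N)*3 = 1 + 0*3 = 1 + 0 = 1)
-3*X((0*(-1))*6) = -3*1 = -3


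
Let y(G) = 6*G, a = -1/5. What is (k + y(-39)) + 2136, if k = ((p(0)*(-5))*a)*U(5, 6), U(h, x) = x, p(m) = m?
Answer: 1902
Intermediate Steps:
a = -1/5 (a = -1*1/5 = -1/5 ≈ -0.20000)
k = 0 (k = ((0*(-5))*(-1/5))*6 = (0*(-1/5))*6 = 0*6 = 0)
(k + y(-39)) + 2136 = (0 + 6*(-39)) + 2136 = (0 - 234) + 2136 = -234 + 2136 = 1902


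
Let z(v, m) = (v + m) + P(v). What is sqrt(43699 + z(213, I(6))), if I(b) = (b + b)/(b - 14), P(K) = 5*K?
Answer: sqrt(179902)/2 ≈ 212.07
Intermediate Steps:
I(b) = 2*b/(-14 + b) (I(b) = (2*b)/(-14 + b) = 2*b/(-14 + b))
z(v, m) = m + 6*v (z(v, m) = (v + m) + 5*v = (m + v) + 5*v = m + 6*v)
sqrt(43699 + z(213, I(6))) = sqrt(43699 + (2*6/(-14 + 6) + 6*213)) = sqrt(43699 + (2*6/(-8) + 1278)) = sqrt(43699 + (2*6*(-1/8) + 1278)) = sqrt(43699 + (-3/2 + 1278)) = sqrt(43699 + 2553/2) = sqrt(89951/2) = sqrt(179902)/2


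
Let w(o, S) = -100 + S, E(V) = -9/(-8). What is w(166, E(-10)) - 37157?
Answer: -298047/8 ≈ -37256.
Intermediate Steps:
E(V) = 9/8 (E(V) = -9*(-⅛) = 9/8)
w(166, E(-10)) - 37157 = (-100 + 9/8) - 37157 = -791/8 - 37157 = -298047/8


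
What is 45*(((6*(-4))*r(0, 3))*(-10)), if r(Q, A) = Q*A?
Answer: 0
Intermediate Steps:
r(Q, A) = A*Q
45*(((6*(-4))*r(0, 3))*(-10)) = 45*(((6*(-4))*(3*0))*(-10)) = 45*(-24*0*(-10)) = 45*(0*(-10)) = 45*0 = 0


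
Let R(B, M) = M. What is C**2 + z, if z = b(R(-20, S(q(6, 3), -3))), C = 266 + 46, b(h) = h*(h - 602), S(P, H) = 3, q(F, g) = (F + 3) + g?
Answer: 95547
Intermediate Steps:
q(F, g) = 3 + F + g (q(F, g) = (3 + F) + g = 3 + F + g)
b(h) = h*(-602 + h)
C = 312
z = -1797 (z = 3*(-602 + 3) = 3*(-599) = -1797)
C**2 + z = 312**2 - 1797 = 97344 - 1797 = 95547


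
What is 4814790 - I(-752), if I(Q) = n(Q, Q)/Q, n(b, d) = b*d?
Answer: 4815542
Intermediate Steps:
I(Q) = Q (I(Q) = (Q*Q)/Q = Q**2/Q = Q)
4814790 - I(-752) = 4814790 - 1*(-752) = 4814790 + 752 = 4815542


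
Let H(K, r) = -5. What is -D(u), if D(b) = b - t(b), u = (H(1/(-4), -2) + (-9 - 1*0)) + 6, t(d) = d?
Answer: 0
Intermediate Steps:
u = -8 (u = (-5 + (-9 - 1*0)) + 6 = (-5 + (-9 + 0)) + 6 = (-5 - 9) + 6 = -14 + 6 = -8)
D(b) = 0 (D(b) = b - b = 0)
-D(u) = -1*0 = 0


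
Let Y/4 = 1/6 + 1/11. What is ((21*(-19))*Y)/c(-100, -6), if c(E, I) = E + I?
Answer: 2261/583 ≈ 3.8782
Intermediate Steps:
Y = 34/33 (Y = 4*(1/6 + 1/11) = 4*(1*(⅙) + 1*(1/11)) = 4*(⅙ + 1/11) = 4*(17/66) = 34/33 ≈ 1.0303)
((21*(-19))*Y)/c(-100, -6) = ((21*(-19))*(34/33))/(-100 - 6) = -399*34/33/(-106) = -4522/11*(-1/106) = 2261/583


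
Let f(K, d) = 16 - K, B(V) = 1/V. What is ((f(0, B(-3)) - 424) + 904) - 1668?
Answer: -1172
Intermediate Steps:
((f(0, B(-3)) - 424) + 904) - 1668 = (((16 - 1*0) - 424) + 904) - 1668 = (((16 + 0) - 424) + 904) - 1668 = ((16 - 424) + 904) - 1668 = (-408 + 904) - 1668 = 496 - 1668 = -1172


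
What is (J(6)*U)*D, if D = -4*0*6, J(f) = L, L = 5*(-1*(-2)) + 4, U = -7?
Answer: 0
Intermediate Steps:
L = 14 (L = 5*2 + 4 = 10 + 4 = 14)
J(f) = 14
D = 0 (D = 0*6 = 0)
(J(6)*U)*D = (14*(-7))*0 = -98*0 = 0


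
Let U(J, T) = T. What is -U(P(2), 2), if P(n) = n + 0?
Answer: -2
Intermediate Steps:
P(n) = n
-U(P(2), 2) = -1*2 = -2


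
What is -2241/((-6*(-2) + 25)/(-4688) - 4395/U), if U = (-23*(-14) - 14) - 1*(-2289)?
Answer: 27283583376/20699849 ≈ 1318.1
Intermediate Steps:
U = 2597 (U = (322 - 14) + 2289 = 308 + 2289 = 2597)
-2241/((-6*(-2) + 25)/(-4688) - 4395/U) = -2241/((-6*(-2) + 25)/(-4688) - 4395/2597) = -2241/((12 + 25)*(-1/4688) - 4395*1/2597) = -2241/(37*(-1/4688) - 4395/2597) = -2241/(-37/4688 - 4395/2597) = -2241/(-20699849/12174736) = -2241*(-12174736/20699849) = 27283583376/20699849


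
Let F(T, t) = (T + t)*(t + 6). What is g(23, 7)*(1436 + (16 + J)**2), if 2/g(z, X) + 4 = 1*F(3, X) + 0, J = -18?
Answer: 160/7 ≈ 22.857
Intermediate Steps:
F(T, t) = (6 + t)*(T + t) (F(T, t) = (T + t)*(6 + t) = (6 + t)*(T + t))
g(z, X) = 2/(14 + X**2 + 9*X) (g(z, X) = 2/(-4 + (1*(X**2 + 6*3 + 6*X + 3*X) + 0)) = 2/(-4 + (1*(X**2 + 18 + 6*X + 3*X) + 0)) = 2/(-4 + (1*(18 + X**2 + 9*X) + 0)) = 2/(-4 + ((18 + X**2 + 9*X) + 0)) = 2/(-4 + (18 + X**2 + 9*X)) = 2/(14 + X**2 + 9*X))
g(23, 7)*(1436 + (16 + J)**2) = (2/(14 + 7**2 + 9*7))*(1436 + (16 - 18)**2) = (2/(14 + 49 + 63))*(1436 + (-2)**2) = (2/126)*(1436 + 4) = (2*(1/126))*1440 = (1/63)*1440 = 160/7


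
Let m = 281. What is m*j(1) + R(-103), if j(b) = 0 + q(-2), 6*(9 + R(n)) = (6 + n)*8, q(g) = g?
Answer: -2101/3 ≈ -700.33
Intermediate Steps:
R(n) = -1 + 4*n/3 (R(n) = -9 + ((6 + n)*8)/6 = -9 + (48 + 8*n)/6 = -9 + (8 + 4*n/3) = -1 + 4*n/3)
j(b) = -2 (j(b) = 0 - 2 = -2)
m*j(1) + R(-103) = 281*(-2) + (-1 + (4/3)*(-103)) = -562 + (-1 - 412/3) = -562 - 415/3 = -2101/3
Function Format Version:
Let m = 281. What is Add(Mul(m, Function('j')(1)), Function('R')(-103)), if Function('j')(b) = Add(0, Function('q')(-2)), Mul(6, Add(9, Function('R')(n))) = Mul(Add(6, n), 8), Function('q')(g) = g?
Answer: Rational(-2101, 3) ≈ -700.33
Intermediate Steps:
Function('R')(n) = Add(-1, Mul(Rational(4, 3), n)) (Function('R')(n) = Add(-9, Mul(Rational(1, 6), Mul(Add(6, n), 8))) = Add(-9, Mul(Rational(1, 6), Add(48, Mul(8, n)))) = Add(-9, Add(8, Mul(Rational(4, 3), n))) = Add(-1, Mul(Rational(4, 3), n)))
Function('j')(b) = -2 (Function('j')(b) = Add(0, -2) = -2)
Add(Mul(m, Function('j')(1)), Function('R')(-103)) = Add(Mul(281, -2), Add(-1, Mul(Rational(4, 3), -103))) = Add(-562, Add(-1, Rational(-412, 3))) = Add(-562, Rational(-415, 3)) = Rational(-2101, 3)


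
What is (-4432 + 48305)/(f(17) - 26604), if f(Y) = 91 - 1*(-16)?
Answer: -43873/26497 ≈ -1.6558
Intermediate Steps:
f(Y) = 107 (f(Y) = 91 + 16 = 107)
(-4432 + 48305)/(f(17) - 26604) = (-4432 + 48305)/(107 - 26604) = 43873/(-26497) = 43873*(-1/26497) = -43873/26497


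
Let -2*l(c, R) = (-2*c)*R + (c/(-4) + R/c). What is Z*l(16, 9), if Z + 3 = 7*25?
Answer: 200509/8 ≈ 25064.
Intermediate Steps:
Z = 172 (Z = -3 + 7*25 = -3 + 175 = 172)
l(c, R) = c/8 + R*c - R/(2*c) (l(c, R) = -((-2*c)*R + (c/(-4) + R/c))/2 = -(-2*R*c + (c*(-¼) + R/c))/2 = -(-2*R*c + (-c/4 + R/c))/2 = -(-c/4 + R/c - 2*R*c)/2 = c/8 + R*c - R/(2*c))
Z*l(16, 9) = 172*((⅛)*16 + 9*16 - ½*9/16) = 172*(2 + 144 - ½*9*1/16) = 172*(2 + 144 - 9/32) = 172*(4663/32) = 200509/8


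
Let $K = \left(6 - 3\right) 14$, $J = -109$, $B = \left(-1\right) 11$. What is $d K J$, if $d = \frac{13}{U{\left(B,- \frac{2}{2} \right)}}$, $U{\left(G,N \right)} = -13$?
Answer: $4578$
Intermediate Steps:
$B = -11$
$d = -1$ ($d = \frac{13}{-13} = 13 \left(- \frac{1}{13}\right) = -1$)
$K = 42$ ($K = 3 \cdot 14 = 42$)
$d K J = \left(-1\right) 42 \left(-109\right) = \left(-42\right) \left(-109\right) = 4578$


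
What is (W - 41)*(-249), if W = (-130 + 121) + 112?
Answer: -15438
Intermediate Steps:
W = 103 (W = -9 + 112 = 103)
(W - 41)*(-249) = (103 - 41)*(-249) = 62*(-249) = -15438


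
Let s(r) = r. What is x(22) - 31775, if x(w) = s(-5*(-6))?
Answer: -31745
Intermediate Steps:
x(w) = 30 (x(w) = -5*(-6) = 30)
x(22) - 31775 = 30 - 31775 = -31745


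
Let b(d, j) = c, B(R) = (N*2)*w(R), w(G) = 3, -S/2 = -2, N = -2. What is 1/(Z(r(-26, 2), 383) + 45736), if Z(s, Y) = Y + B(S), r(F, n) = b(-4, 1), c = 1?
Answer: 1/46107 ≈ 2.1689e-5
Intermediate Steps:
S = 4 (S = -2*(-2) = 4)
B(R) = -12 (B(R) = -2*2*3 = -4*3 = -12)
b(d, j) = 1
r(F, n) = 1
Z(s, Y) = -12 + Y (Z(s, Y) = Y - 12 = -12 + Y)
1/(Z(r(-26, 2), 383) + 45736) = 1/((-12 + 383) + 45736) = 1/(371 + 45736) = 1/46107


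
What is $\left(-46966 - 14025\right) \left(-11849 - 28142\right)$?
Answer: $2439091081$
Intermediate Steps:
$\left(-46966 - 14025\right) \left(-11849 - 28142\right) = \left(-60991\right) \left(-39991\right) = 2439091081$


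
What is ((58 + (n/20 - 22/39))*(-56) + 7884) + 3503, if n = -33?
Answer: 1611283/195 ≈ 8263.0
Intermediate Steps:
((58 + (n/20 - 22/39))*(-56) + 7884) + 3503 = ((58 + (-33/20 - 22/39))*(-56) + 7884) + 3503 = ((58 - 1727/780)*(-56) + 7884) + 3503 = ((43513/780)*(-56) + 7884) + 3503 = (-609182/195 + 7884) + 3503 = 928198/195 + 3503 = 1611283/195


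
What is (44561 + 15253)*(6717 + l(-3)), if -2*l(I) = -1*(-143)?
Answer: 397493937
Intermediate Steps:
l(I) = -143/2 (l(I) = -(-1)*(-143)/2 = -1/2*143 = -143/2)
(44561 + 15253)*(6717 + l(-3)) = (44561 + 15253)*(6717 - 143/2) = 59814*(13291/2) = 397493937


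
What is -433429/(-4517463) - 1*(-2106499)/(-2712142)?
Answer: -8340510297119/12252001135746 ≈ -0.68075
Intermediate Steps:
-433429/(-4517463) - 1*(-2106499)/(-2712142) = -433429*(-1/4517463) + 2106499*(-1/2712142) = 433429/4517463 - 2106499/2712142 = -8340510297119/12252001135746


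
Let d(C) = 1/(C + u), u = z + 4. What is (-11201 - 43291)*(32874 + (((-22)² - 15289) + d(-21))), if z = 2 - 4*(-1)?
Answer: -10830720936/11 ≈ -9.8461e+8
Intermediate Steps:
z = 6 (z = 2 + 4 = 6)
u = 10 (u = 6 + 4 = 10)
d(C) = 1/(10 + C) (d(C) = 1/(C + 10) = 1/(10 + C))
(-11201 - 43291)*(32874 + (((-22)² - 15289) + d(-21))) = (-11201 - 43291)*(32874 + (((-22)² - 15289) + 1/(10 - 21))) = -54492*(32874 + ((484 - 15289) + 1/(-11))) = -54492*(32874 + (-14805 - 1/11)) = -54492*(32874 - 162856/11) = -54492*198758/11 = -10830720936/11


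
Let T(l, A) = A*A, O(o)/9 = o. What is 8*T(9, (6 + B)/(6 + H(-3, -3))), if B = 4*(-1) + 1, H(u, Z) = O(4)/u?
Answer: 2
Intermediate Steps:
O(o) = 9*o
H(u, Z) = 36/u (H(u, Z) = (9*4)/u = 36/u)
B = -3 (B = -4 + 1 = -3)
T(l, A) = A²
8*T(9, (6 + B)/(6 + H(-3, -3))) = 8*((6 - 3)/(6 + 36/(-3)))² = 8*(3/(6 + 36*(-⅓)))² = 8*(3/(6 - 12))² = 8*(3/(-6))² = 8*(3*(-⅙))² = 8*(-½)² = 8*(¼) = 2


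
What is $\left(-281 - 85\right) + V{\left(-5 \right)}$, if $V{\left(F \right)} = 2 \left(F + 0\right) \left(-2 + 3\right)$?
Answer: $-376$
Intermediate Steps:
$V{\left(F \right)} = 2 F$ ($V{\left(F \right)} = 2 F 1 = 2 F$)
$\left(-281 - 85\right) + V{\left(-5 \right)} = \left(-281 - 85\right) + 2 \left(-5\right) = -366 - 10 = -376$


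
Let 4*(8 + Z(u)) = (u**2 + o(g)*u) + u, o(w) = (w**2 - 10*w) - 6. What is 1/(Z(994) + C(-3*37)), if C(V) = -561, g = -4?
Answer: 2/518227 ≈ 3.8593e-6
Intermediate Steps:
o(w) = -6 + w**2 - 10*w
Z(u) = -8 + u**2/4 + 51*u/4 (Z(u) = -8 + ((u**2 + (-6 + (-4)**2 - 10*(-4))*u) + u)/4 = -8 + ((u**2 + (-6 + 16 + 40)*u) + u)/4 = -8 + ((u**2 + 50*u) + u)/4 = -8 + (u**2 + 51*u)/4 = -8 + (u**2/4 + 51*u/4) = -8 + u**2/4 + 51*u/4)
1/(Z(994) + C(-3*37)) = 1/((-8 + (1/4)*994**2 + (51/4)*994) - 561) = 1/((-8 + (1/4)*988036 + 25347/2) - 561) = 1/((-8 + 247009 + 25347/2) - 561) = 1/(519349/2 - 561) = 1/(518227/2) = 2/518227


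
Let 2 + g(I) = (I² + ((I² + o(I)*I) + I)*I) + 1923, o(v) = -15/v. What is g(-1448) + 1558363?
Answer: -3030251980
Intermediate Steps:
g(I) = 1921 + I² + I*(-15 + I + I²) (g(I) = -2 + ((I² + ((I² + (-15/I)*I) + I)*I) + 1923) = -2 + ((I² + ((I² - 15) + I)*I) + 1923) = -2 + ((I² + ((-15 + I²) + I)*I) + 1923) = -2 + ((I² + (-15 + I + I²)*I) + 1923) = -2 + ((I² + I*(-15 + I + I²)) + 1923) = -2 + (1923 + I² + I*(-15 + I + I²)) = 1921 + I² + I*(-15 + I + I²))
g(-1448) + 1558363 = (1921 + (-1448)³ - 15*(-1448) + 2*(-1448)²) + 1558363 = (1921 - 3036027392 + 21720 + 2*2096704) + 1558363 = (1921 - 3036027392 + 21720 + 4193408) + 1558363 = -3031810343 + 1558363 = -3030251980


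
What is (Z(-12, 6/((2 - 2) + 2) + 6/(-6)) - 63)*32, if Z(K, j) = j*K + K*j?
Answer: -3552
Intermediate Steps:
Z(K, j) = 2*K*j (Z(K, j) = K*j + K*j = 2*K*j)
(Z(-12, 6/((2 - 2) + 2) + 6/(-6)) - 63)*32 = (2*(-12)*(6/((2 - 2) + 2) + 6/(-6)) - 63)*32 = (2*(-12)*(6/(0 + 2) + 6*(-⅙)) - 63)*32 = (2*(-12)*(6/2 - 1) - 63)*32 = (2*(-12)*(6*(½) - 1) - 63)*32 = (2*(-12)*(3 - 1) - 63)*32 = (2*(-12)*2 - 63)*32 = (-48 - 63)*32 = -111*32 = -3552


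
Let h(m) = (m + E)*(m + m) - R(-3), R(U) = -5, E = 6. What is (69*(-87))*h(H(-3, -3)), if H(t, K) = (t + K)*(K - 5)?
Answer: -31149567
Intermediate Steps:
H(t, K) = (-5 + K)*(K + t) (H(t, K) = (K + t)*(-5 + K) = (-5 + K)*(K + t))
h(m) = 5 + 2*m*(6 + m) (h(m) = (m + 6)*(m + m) - 1*(-5) = (6 + m)*(2*m) + 5 = 2*m*(6 + m) + 5 = 5 + 2*m*(6 + m))
(69*(-87))*h(H(-3, -3)) = (69*(-87))*(5 + 2*((-3)**2 - 5*(-3) - 5*(-3) - 3*(-3))**2 + 12*((-3)**2 - 5*(-3) - 5*(-3) - 3*(-3))) = -6003*(5 + 2*(9 + 15 + 15 + 9)**2 + 12*(9 + 15 + 15 + 9)) = -6003*(5 + 2*48**2 + 12*48) = -6003*(5 + 2*2304 + 576) = -6003*(5 + 4608 + 576) = -6003*5189 = -31149567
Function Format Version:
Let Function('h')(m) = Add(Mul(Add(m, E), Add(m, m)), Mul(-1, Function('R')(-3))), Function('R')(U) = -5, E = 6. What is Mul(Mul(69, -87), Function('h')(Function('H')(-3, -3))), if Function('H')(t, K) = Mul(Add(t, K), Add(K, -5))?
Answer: -31149567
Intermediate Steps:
Function('H')(t, K) = Mul(Add(-5, K), Add(K, t)) (Function('H')(t, K) = Mul(Add(K, t), Add(-5, K)) = Mul(Add(-5, K), Add(K, t)))
Function('h')(m) = Add(5, Mul(2, m, Add(6, m))) (Function('h')(m) = Add(Mul(Add(m, 6), Add(m, m)), Mul(-1, -5)) = Add(Mul(Add(6, m), Mul(2, m)), 5) = Add(Mul(2, m, Add(6, m)), 5) = Add(5, Mul(2, m, Add(6, m))))
Mul(Mul(69, -87), Function('h')(Function('H')(-3, -3))) = Mul(Mul(69, -87), Add(5, Mul(2, Pow(Add(Pow(-3, 2), Mul(-5, -3), Mul(-5, -3), Mul(-3, -3)), 2)), Mul(12, Add(Pow(-3, 2), Mul(-5, -3), Mul(-5, -3), Mul(-3, -3))))) = Mul(-6003, Add(5, Mul(2, Pow(Add(9, 15, 15, 9), 2)), Mul(12, Add(9, 15, 15, 9)))) = Mul(-6003, Add(5, Mul(2, Pow(48, 2)), Mul(12, 48))) = Mul(-6003, Add(5, Mul(2, 2304), 576)) = Mul(-6003, Add(5, 4608, 576)) = Mul(-6003, 5189) = -31149567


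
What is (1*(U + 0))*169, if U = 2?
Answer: 338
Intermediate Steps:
(1*(U + 0))*169 = (1*(2 + 0))*169 = (1*2)*169 = 2*169 = 338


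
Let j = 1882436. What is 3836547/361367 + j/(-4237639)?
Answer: 15577650942521/1531342892513 ≈ 10.173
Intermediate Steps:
3836547/361367 + j/(-4237639) = 3836547/361367 + 1882436/(-4237639) = 3836547*(1/361367) + 1882436*(-1/4237639) = 3836547/361367 - 1882436/4237639 = 15577650942521/1531342892513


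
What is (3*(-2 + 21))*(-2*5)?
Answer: -570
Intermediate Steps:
(3*(-2 + 21))*(-2*5) = (3*19)*(-10) = 57*(-10) = -570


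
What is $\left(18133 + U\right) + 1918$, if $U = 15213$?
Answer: $35264$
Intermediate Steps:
$\left(18133 + U\right) + 1918 = \left(18133 + 15213\right) + 1918 = 33346 + 1918 = 35264$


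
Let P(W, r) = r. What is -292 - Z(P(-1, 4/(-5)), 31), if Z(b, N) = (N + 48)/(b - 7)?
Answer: -10993/39 ≈ -281.87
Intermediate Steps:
Z(b, N) = (48 + N)/(-7 + b)
-292 - Z(P(-1, 4/(-5)), 31) = -292 - (48 + 31)/(-7 + 4/(-5)) = -292 - 79/(-7 + 4*(-1/5)) = -292 - 79/(-7 - 4/5) = -292 - 79/(-39/5) = -292 - (-5)*79/39 = -292 - 1*(-395/39) = -292 + 395/39 = -10993/39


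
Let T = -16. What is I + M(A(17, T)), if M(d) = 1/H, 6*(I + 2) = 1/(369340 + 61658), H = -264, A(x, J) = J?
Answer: -113998949/56891736 ≈ -2.0038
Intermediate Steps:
I = -5171975/2585988 (I = -2 + 1/(6*(369340 + 61658)) = -2 + (⅙)/430998 = -2 + (⅙)*(1/430998) = -2 + 1/2585988 = -5171975/2585988 ≈ -2.0000)
M(d) = -1/264 (M(d) = 1/(-264) = -1/264)
I + M(A(17, T)) = -5171975/2585988 - 1/264 = -113998949/56891736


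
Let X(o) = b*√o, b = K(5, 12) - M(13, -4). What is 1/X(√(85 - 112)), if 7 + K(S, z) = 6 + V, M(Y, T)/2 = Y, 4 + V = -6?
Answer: (-1)^(¾)*3^(¼)/111 ≈ -0.0083838 + 0.0083838*I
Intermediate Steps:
V = -10 (V = -4 - 6 = -10)
M(Y, T) = 2*Y
K(S, z) = -11 (K(S, z) = -7 + (6 - 10) = -7 - 4 = -11)
b = -37 (b = -11 - 2*13 = -11 - 1*26 = -11 - 26 = -37)
X(o) = -37*√o
1/X(√(85 - 112)) = 1/(-37*(85 - 112)^(¼)) = 1/(-37*(-1)^(¼)*3^(¾)) = 1/(-37*3^(¾)*√I) = 3^(¼)*I^(3/2)/111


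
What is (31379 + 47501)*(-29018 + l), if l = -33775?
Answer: -4953111840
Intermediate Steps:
(31379 + 47501)*(-29018 + l) = (31379 + 47501)*(-29018 - 33775) = 78880*(-62793) = -4953111840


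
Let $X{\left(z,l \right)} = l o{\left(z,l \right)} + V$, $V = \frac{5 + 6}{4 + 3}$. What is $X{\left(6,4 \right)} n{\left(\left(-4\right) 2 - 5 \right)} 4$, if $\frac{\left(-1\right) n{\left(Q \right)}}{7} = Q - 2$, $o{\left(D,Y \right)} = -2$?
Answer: $-2700$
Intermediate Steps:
$V = \frac{11}{7} \approx 1.5714$
$n{\left(Q \right)} = 14 - 7 Q$ ($n{\left(Q \right)} = - 7 \left(Q - 2\right) = - 7 \left(-2 + Q\right) = 14 - 7 Q$)
$X{\left(z,l \right)} = \frac{11}{7} - 2 l$ ($X{\left(z,l \right)} = l \left(-2\right) + \frac{11}{7} = - 2 l + \frac{11}{7} = \frac{11}{7} - 2 l$)
$X{\left(6,4 \right)} n{\left(\left(-4\right) 2 - 5 \right)} 4 = \left(\frac{11}{7} - 8\right) \left(14 - 7 \left(\left(-4\right) 2 - 5\right)\right) 4 = \left(\frac{11}{7} - 8\right) \left(14 - 7 \left(-8 - 5\right)\right) 4 = - \frac{45 \left(14 - -91\right)}{7} \cdot 4 = - \frac{45 \left(14 + 91\right)}{7} \cdot 4 = \left(- \frac{45}{7}\right) 105 \cdot 4 = \left(-675\right) 4 = -2700$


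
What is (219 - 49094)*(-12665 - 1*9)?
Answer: 619441750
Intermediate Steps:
(219 - 49094)*(-12665 - 1*9) = -48875*(-12665 - 9) = -48875*(-12674) = 619441750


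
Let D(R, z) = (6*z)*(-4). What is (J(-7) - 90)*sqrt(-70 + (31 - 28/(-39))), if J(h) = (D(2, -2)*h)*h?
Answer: 58*I*sqrt(58227) ≈ 13996.0*I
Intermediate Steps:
D(R, z) = -24*z
J(h) = 48*h**2 (J(h) = ((-24*(-2))*h)*h = (48*h)*h = 48*h**2)
(J(-7) - 90)*sqrt(-70 + (31 - 28/(-39))) = (48*(-7)**2 - 90)*sqrt(-70 + (31 - 28/(-39))) = (48*49 - 90)*sqrt(-70 + (31 - 28*(-1/39))) = (2352 - 90)*sqrt(-70 + (31 + 28/39)) = 2262*sqrt(-70 + 1237/39) = 2262*sqrt(-1493/39) = 2262*(I*sqrt(58227)/39) = 58*I*sqrt(58227)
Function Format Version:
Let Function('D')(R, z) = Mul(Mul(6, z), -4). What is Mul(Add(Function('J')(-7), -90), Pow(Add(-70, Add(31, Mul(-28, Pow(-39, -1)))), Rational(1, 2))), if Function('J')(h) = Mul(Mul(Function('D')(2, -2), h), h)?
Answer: Mul(58, I, Pow(58227, Rational(1, 2))) ≈ Mul(13996., I)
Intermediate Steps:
Function('D')(R, z) = Mul(-24, z)
Function('J')(h) = Mul(48, Pow(h, 2)) (Function('J')(h) = Mul(Mul(Mul(-24, -2), h), h) = Mul(Mul(48, h), h) = Mul(48, Pow(h, 2)))
Mul(Add(Function('J')(-7), -90), Pow(Add(-70, Add(31, Mul(-28, Pow(-39, -1)))), Rational(1, 2))) = Mul(Add(Mul(48, Pow(-7, 2)), -90), Pow(Add(-70, Add(31, Mul(-28, Pow(-39, -1)))), Rational(1, 2))) = Mul(Add(Mul(48, 49), -90), Pow(Add(-70, Add(31, Mul(-28, Rational(-1, 39)))), Rational(1, 2))) = Mul(Add(2352, -90), Pow(Add(-70, Add(31, Rational(28, 39))), Rational(1, 2))) = Mul(2262, Pow(Add(-70, Rational(1237, 39)), Rational(1, 2))) = Mul(2262, Pow(Rational(-1493, 39), Rational(1, 2))) = Mul(2262, Mul(Rational(1, 39), I, Pow(58227, Rational(1, 2)))) = Mul(58, I, Pow(58227, Rational(1, 2)))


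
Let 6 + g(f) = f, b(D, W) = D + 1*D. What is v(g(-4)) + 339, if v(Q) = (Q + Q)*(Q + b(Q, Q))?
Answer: 939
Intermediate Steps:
b(D, W) = 2*D (b(D, W) = D + D = 2*D)
g(f) = -6 + f
v(Q) = 6*Q² (v(Q) = (Q + Q)*(Q + 2*Q) = (2*Q)*(3*Q) = 6*Q²)
v(g(-4)) + 339 = 6*(-6 - 4)² + 339 = 6*(-10)² + 339 = 6*100 + 339 = 600 + 339 = 939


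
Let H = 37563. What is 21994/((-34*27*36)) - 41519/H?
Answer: -366380089/206897004 ≈ -1.7708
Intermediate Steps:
21994/((-34*27*36)) - 41519/H = 21994/((-34*27*36)) - 41519/37563 = 21994/((-918*36)) - 41519*1/37563 = 21994/(-33048) - 41519/37563 = 21994*(-1/33048) - 41519/37563 = -10997/16524 - 41519/37563 = -366380089/206897004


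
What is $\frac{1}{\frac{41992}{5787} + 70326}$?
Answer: $\frac{5787}{407018554} \approx 1.4218 \cdot 10^{-5}$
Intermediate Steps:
$\frac{1}{\frac{41992}{5787} + 70326} = \frac{1}{\frac{407018554}{5787}} = \frac{5787}{407018554}$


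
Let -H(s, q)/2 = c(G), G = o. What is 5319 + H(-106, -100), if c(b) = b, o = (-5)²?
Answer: 5269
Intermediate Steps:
o = 25
G = 25
H(s, q) = -50 (H(s, q) = -2*25 = -50)
5319 + H(-106, -100) = 5319 - 50 = 5269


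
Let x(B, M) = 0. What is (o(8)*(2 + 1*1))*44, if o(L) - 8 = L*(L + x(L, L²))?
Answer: 9504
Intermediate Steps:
o(L) = 8 + L² (o(L) = 8 + L*(L + 0) = 8 + L*L = 8 + L²)
(o(8)*(2 + 1*1))*44 = ((8 + 8²)*(2 + 1*1))*44 = ((8 + 64)*(2 + 1))*44 = (72*3)*44 = 216*44 = 9504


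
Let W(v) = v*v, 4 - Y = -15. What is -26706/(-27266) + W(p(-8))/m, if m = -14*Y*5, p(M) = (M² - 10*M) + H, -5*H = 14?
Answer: -3175595369/226648625 ≈ -14.011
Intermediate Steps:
H = -14/5 (H = -⅕*14 = -14/5 ≈ -2.8000)
p(M) = -14/5 + M² - 10*M (p(M) = (M² - 10*M) - 14/5 = -14/5 + M² - 10*M)
Y = 19 (Y = 4 - 1*(-15) = 4 + 15 = 19)
W(v) = v²
m = -1330 (m = -14*19*5 = -266*5 = -1330)
-26706/(-27266) + W(p(-8))/m = -26706/(-27266) + (-14/5 + (-8)² - 10*(-8))²/(-1330) = -26706*(-1/27266) + (-14/5 + 64 + 80)²*(-1/1330) = 13353/13633 + (706/5)²*(-1/1330) = 13353/13633 + (498436/25)*(-1/1330) = 13353/13633 - 249218/16625 = -3175595369/226648625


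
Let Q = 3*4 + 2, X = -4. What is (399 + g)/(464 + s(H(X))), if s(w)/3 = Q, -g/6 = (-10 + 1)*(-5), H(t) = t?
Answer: 129/506 ≈ 0.25494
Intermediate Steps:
g = -270 (g = -6*(-10 + 1)*(-5) = -(-54)*(-5) = -6*45 = -270)
Q = 14 (Q = 12 + 2 = 14)
s(w) = 42 (s(w) = 3*14 = 42)
(399 + g)/(464 + s(H(X))) = (399 - 270)/(464 + 42) = 129/506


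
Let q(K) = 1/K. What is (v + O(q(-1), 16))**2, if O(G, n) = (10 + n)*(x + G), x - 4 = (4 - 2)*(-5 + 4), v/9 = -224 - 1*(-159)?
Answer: 312481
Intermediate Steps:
v = -585 (v = 9*(-224 - 1*(-159)) = 9*(-224 + 159) = 9*(-65) = -585)
x = 2 (x = 4 + (4 - 2)*(-5 + 4) = 4 + 2*(-1) = 4 - 2 = 2)
O(G, n) = (2 + G)*(10 + n) (O(G, n) = (10 + n)*(2 + G) = (2 + G)*(10 + n))
(v + O(q(-1), 16))**2 = (-585 + (20 + 2*16 + 10/(-1) + 16/(-1)))**2 = (-585 + (20 + 32 + 10*(-1) - 1*16))**2 = (-585 + (20 + 32 - 10 - 16))**2 = (-585 + 26)**2 = (-559)**2 = 312481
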